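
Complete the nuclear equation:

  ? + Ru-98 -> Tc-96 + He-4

Conserve mass number: A + 98 = 96 + 4, so A = 2.
Conserve atomic number: Z + 44 = 43 + 2, so Z = 1.
A = 2 and Z = 1 is H-2 — a deuteron.

deuteron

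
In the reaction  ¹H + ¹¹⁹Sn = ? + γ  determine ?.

Conserve mass number: 1 + 119 = A + 0, so A = 120.
Conserve atomic number: 1 + 50 = Z + 0, so Z = 51.
Z = 51 is antimony, so the species is ¹²⁰Sb.

Sb-120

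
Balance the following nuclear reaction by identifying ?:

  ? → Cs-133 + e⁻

Xe-133

Conserve mass number: A = 133 + 0, so A = 133.
Conserve atomic number: Z = 55 − 1, so Z = 54.
Z = 54 is xenon, so the species is Xe-133.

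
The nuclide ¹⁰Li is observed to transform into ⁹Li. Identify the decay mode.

ΔA = 9 − 10 = -1; ΔZ = 3 − 3 = +0.
A drops by 1 with Z unchanged — a neutron was emitted.

neutron emission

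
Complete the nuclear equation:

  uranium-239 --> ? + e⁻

Conserve mass number: 239 = A + 0, so A = 239.
Conserve atomic number: 92 = Z − 1, so Z = 93.
Z = 93 is neptunium, so the species is neptunium-239.

Np-239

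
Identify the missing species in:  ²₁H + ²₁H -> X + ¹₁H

Conserve mass number: 2 + 2 = A + 1, so A = 3.
Conserve atomic number: 1 + 1 = Z + 1, so Z = 1.
A = 3 and Z = 1 is ³₁H — a triton.

H-3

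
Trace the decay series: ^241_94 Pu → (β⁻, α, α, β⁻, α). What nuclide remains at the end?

Th-229

Start: (A, Z) = (241, 94).
After β⁻: (241, 95).
After α: (237, 93).
After α: (233, 91).
After β⁻: (233, 92).
After α: (229, 90).
Z = 90 is thorium.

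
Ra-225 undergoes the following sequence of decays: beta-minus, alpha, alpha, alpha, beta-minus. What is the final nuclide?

Start: (A, Z) = (225, 88).
After β⁻: (225, 89).
After α: (221, 87).
After α: (217, 85).
After α: (213, 83).
After β⁻: (213, 84).
Z = 84 is polonium.

Po-213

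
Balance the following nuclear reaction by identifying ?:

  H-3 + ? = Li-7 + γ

alpha particle

Conserve mass number: 3 + A = 7 + 0, so A = 4.
Conserve atomic number: 1 + Z = 3 + 0, so Z = 2.
A = 4 and Z = 2 is He-4 — an alpha particle.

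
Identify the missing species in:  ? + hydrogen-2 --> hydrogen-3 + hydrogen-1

Conserve mass number: A + 2 = 3 + 1, so A = 2.
Conserve atomic number: Z + 1 = 1 + 1, so Z = 1.
A = 2 and Z = 1 is hydrogen-2 — a deuteron.

deuteron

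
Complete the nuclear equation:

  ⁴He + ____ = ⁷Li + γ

Conserve mass number: 4 + A = 7 + 0, so A = 3.
Conserve atomic number: 2 + Z = 3 + 0, so Z = 1.
A = 3 and Z = 1 is ³H — a triton.

triton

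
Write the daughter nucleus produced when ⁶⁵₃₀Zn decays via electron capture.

Cu-65

Electron capture: mass number changes by +0, atomic number by -1.
A: 65 = 65; Z: 30 − 1 = 29.
Z = 29 is copper, so the daughter is ⁶⁵₂₉Cu.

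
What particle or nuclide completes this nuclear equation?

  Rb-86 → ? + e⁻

Sr-86

Conserve mass number: 86 = A + 0, so A = 86.
Conserve atomic number: 37 = Z − 1, so Z = 38.
Z = 38 is strontium, so the species is Sr-86.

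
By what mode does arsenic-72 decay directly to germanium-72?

beta-plus decay or electron capture

ΔA = 72 − 72 = 0; ΔZ = 32 − 33 = -1.
A is unchanged and Z drops by 1 — a proton has become a neutron (β⁺ emission or electron capture).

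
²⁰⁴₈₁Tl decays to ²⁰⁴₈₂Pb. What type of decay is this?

ΔA = 204 − 204 = 0; ΔZ = 82 − 81 = +1.
A is unchanged and Z rises by 1 — a neutron has become a proton (β⁻ decay).

beta-minus decay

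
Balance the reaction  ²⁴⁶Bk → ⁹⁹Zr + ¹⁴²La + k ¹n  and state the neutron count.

Conserve mass number: 246 = 99 + 142 + k, so k = 246 − 241 = 5.
Check atomic number: 97 = 40 + 57 + 0 = 97. ✓

5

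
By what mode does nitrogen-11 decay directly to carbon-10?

ΔA = 10 − 11 = -1; ΔZ = 6 − 7 = -1.
A drops by 1 and Z drops by 1 — a proton was emitted.

proton emission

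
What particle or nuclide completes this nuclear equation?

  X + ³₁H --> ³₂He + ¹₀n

proton

Conserve mass number: A + 3 = 3 + 1, so A = 1.
Conserve atomic number: Z + 1 = 2 + 0, so Z = 1.
A = 1 and Z = 1 is ¹₁H — a proton.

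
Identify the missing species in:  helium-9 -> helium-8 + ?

Conserve mass number: 9 = 8 + A, so A = 1.
Conserve atomic number: 2 = 2 + Z, so Z = 0.
A = 1 and Z = 0 is neutron — a neutron.

neutron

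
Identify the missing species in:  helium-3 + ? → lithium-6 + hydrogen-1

Conserve mass number: 3 + A = 6 + 1, so A = 4.
Conserve atomic number: 2 + Z = 3 + 1, so Z = 2.
A = 4 and Z = 2 is helium-4 — an alpha particle.

alpha particle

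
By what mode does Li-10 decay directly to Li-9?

neutron emission

ΔA = 9 − 10 = -1; ΔZ = 3 − 3 = +0.
A drops by 1 with Z unchanged — a neutron was emitted.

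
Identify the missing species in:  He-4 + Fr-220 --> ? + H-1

Conserve mass number: 4 + 220 = A + 1, so A = 223.
Conserve atomic number: 2 + 87 = Z + 1, so Z = 88.
Z = 88 is radium, so the species is Ra-223.

Ra-223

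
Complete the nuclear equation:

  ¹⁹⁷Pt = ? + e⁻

Conserve mass number: 197 = A + 0, so A = 197.
Conserve atomic number: 78 = Z − 1, so Z = 79.
Z = 79 is gold, so the species is ¹⁹⁷Au.

Au-197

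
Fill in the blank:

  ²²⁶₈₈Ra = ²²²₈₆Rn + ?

alpha particle

Conserve mass number: 226 = 222 + A, so A = 4.
Conserve atomic number: 88 = 86 + Z, so Z = 2.
A = 4 and Z = 2 is ⁴₂He — an alpha particle.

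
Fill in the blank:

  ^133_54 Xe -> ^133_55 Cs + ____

Conserve mass number: 133 = 133 + A, so A = 0.
Conserve atomic number: 54 = 55 + Z, so Z = -1.
A = 0 and Z = -1 is ^0_-1 e — a beta-minus particle.

beta-minus particle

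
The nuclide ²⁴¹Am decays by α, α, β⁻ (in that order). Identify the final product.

U-233

Start: (A, Z) = (241, 95).
After α: (237, 93).
After α: (233, 91).
After β⁻: (233, 92).
Z = 92 is uranium.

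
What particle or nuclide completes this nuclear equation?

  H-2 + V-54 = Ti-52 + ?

Conserve mass number: 2 + 54 = 52 + A, so A = 4.
Conserve atomic number: 1 + 23 = 22 + Z, so Z = 2.
A = 4 and Z = 2 is He-4 — an alpha particle.

alpha particle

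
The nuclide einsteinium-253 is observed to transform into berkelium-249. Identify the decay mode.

ΔA = 249 − 253 = -4; ΔZ = 97 − 99 = -2.
A drops by 4 and Z drops by 2 — the signature of alpha emission.

alpha decay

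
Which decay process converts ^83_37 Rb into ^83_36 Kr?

beta-plus decay or electron capture

ΔA = 83 − 83 = 0; ΔZ = 36 − 37 = -1.
A is unchanged and Z drops by 1 — a proton has become a neutron (β⁺ emission or electron capture).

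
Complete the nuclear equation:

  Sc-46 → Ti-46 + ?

beta-minus particle

Conserve mass number: 46 = 46 + A, so A = 0.
Conserve atomic number: 21 = 22 + Z, so Z = -1.
A = 0 and Z = -1 is e⁻ — a beta-minus particle.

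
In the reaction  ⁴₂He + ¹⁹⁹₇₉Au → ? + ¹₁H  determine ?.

Conserve mass number: 4 + 199 = A + 1, so A = 202.
Conserve atomic number: 2 + 79 = Z + 1, so Z = 80.
Z = 80 is mercury, so the species is ²⁰²₈₀Hg.

Hg-202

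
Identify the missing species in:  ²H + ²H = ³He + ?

Conserve mass number: 2 + 2 = 3 + A, so A = 1.
Conserve atomic number: 1 + 1 = 2 + Z, so Z = 0.
A = 1 and Z = 0 is ¹n — a neutron.

neutron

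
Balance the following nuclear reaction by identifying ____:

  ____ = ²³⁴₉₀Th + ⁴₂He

Conserve mass number: A = 234 + 4, so A = 238.
Conserve atomic number: Z = 90 + 2, so Z = 92.
Z = 92 is uranium, so the species is ²³⁸₉₂U.

U-238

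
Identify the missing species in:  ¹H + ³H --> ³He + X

neutron

Conserve mass number: 1 + 3 = 3 + A, so A = 1.
Conserve atomic number: 1 + 1 = 2 + Z, so Z = 0.
A = 1 and Z = 0 is ¹n — a neutron.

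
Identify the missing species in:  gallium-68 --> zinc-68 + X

Conserve mass number: 68 = 68 + A, so A = 0.
Conserve atomic number: 31 = 30 + Z, so Z = 1.
A = 0 and Z = 1 is e⁺ — a positron.

positron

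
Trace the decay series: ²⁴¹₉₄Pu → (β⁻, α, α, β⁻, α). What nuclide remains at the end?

Start: (A, Z) = (241, 94).
After β⁻: (241, 95).
After α: (237, 93).
After α: (233, 91).
After β⁻: (233, 92).
After α: (229, 90).
Z = 90 is thorium.

Th-229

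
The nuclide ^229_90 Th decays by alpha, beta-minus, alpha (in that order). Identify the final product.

Start: (A, Z) = (229, 90).
After α: (225, 88).
After β⁻: (225, 89).
After α: (221, 87).
Z = 87 is francium.

Fr-221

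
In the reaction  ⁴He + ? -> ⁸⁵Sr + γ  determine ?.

Conserve mass number: 4 + A = 85 + 0, so A = 81.
Conserve atomic number: 2 + Z = 38 + 0, so Z = 36.
Z = 36 is krypton, so the species is ⁸¹Kr.

Kr-81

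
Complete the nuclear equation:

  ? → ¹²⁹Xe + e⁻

I-129

Conserve mass number: A = 129 + 0, so A = 129.
Conserve atomic number: Z = 54 − 1, so Z = 53.
Z = 53 is iodine, so the species is ¹²⁹I.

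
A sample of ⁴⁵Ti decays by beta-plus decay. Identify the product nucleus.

Beta-plus decay: mass number changes by +0, atomic number by -1.
A: 45 = 45; Z: 22 − 1 = 21.
Z = 21 is scandium, so the daughter is ⁴⁵Sc.

Sc-45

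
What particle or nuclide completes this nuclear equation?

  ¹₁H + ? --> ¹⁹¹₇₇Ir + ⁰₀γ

Conserve mass number: 1 + A = 191 + 0, so A = 190.
Conserve atomic number: 1 + Z = 77 + 0, so Z = 76.
Z = 76 is osmium, so the species is ¹⁹⁰₇₆Os.

Os-190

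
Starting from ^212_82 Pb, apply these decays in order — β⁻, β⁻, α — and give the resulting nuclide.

Start: (A, Z) = (212, 82).
After β⁻: (212, 83).
After β⁻: (212, 84).
After α: (208, 82).
Z = 82 is lead.

Pb-208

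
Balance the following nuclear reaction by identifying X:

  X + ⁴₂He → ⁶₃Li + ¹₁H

He-3

Conserve mass number: A + 4 = 6 + 1, so A = 3.
Conserve atomic number: Z + 2 = 3 + 1, so Z = 2.
Z = 2 is helium, so the species is ³₂He.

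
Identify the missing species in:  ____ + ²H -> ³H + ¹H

Conserve mass number: A + 2 = 3 + 1, so A = 2.
Conserve atomic number: Z + 1 = 1 + 1, so Z = 1.
A = 2 and Z = 1 is ²H — a deuteron.

deuteron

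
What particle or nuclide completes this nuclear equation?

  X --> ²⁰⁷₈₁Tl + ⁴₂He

Conserve mass number: A = 207 + 4, so A = 211.
Conserve atomic number: Z = 81 + 2, so Z = 83.
Z = 83 is bismuth, so the species is ²¹¹₈₃Bi.

Bi-211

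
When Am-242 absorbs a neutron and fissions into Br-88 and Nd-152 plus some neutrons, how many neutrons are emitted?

3

Conserve mass number: 243 = 88 + 152 + k, so k = 243 − 240 = 3.
Check atomic number: 95 = 35 + 60 + 0 = 95. ✓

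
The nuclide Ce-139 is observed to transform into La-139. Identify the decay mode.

beta-plus decay or electron capture

ΔA = 139 − 139 = 0; ΔZ = 57 − 58 = -1.
A is unchanged and Z drops by 1 — a proton has become a neutron (β⁺ emission or electron capture).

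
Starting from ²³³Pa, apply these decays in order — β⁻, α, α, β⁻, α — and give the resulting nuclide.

Start: (A, Z) = (233, 91).
After β⁻: (233, 92).
After α: (229, 90).
After α: (225, 88).
After β⁻: (225, 89).
After α: (221, 87).
Z = 87 is francium.

Fr-221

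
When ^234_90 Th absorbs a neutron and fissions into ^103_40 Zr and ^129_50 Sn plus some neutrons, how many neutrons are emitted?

Conserve mass number: 235 = 103 + 129 + k, so k = 235 − 232 = 3.
Check atomic number: 90 = 40 + 50 + 0 = 90. ✓

3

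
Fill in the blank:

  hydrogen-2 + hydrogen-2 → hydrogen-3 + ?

Conserve mass number: 2 + 2 = 3 + A, so A = 1.
Conserve atomic number: 1 + 1 = 1 + Z, so Z = 1.
A = 1 and Z = 1 is hydrogen-1 — a proton.

proton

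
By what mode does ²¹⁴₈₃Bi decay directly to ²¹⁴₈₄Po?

ΔA = 214 − 214 = 0; ΔZ = 84 − 83 = +1.
A is unchanged and Z rises by 1 — a neutron has become a proton (β⁻ decay).

beta-minus decay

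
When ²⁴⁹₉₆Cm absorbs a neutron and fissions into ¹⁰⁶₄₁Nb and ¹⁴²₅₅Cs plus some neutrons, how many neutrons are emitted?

Conserve mass number: 250 = 106 + 142 + k, so k = 250 − 248 = 2.
Check atomic number: 96 = 41 + 55 + 0 = 96. ✓

2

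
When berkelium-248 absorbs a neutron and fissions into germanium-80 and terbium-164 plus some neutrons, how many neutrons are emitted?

Conserve mass number: 249 = 80 + 164 + k, so k = 249 − 244 = 5.
Check atomic number: 97 = 32 + 65 + 0 = 97. ✓

5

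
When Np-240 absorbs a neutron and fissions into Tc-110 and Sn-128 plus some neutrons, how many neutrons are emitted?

3

Conserve mass number: 241 = 110 + 128 + k, so k = 241 − 238 = 3.
Check atomic number: 93 = 43 + 50 + 0 = 93. ✓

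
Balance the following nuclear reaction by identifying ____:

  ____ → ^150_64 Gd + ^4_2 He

Conserve mass number: A = 150 + 4, so A = 154.
Conserve atomic number: Z = 64 + 2, so Z = 66.
Z = 66 is dysprosium, so the species is ^154_66 Dy.

Dy-154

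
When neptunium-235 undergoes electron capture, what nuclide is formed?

Electron capture: mass number changes by +0, atomic number by -1.
A: 235 = 235; Z: 93 − 1 = 92.
Z = 92 is uranium, so the daughter is uranium-235.

U-235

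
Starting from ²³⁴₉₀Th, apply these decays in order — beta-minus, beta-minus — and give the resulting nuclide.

Start: (A, Z) = (234, 90).
After β⁻: (234, 91).
After β⁻: (234, 92).
Z = 92 is uranium.

U-234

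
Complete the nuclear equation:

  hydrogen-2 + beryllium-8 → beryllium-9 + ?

proton

Conserve mass number: 2 + 8 = 9 + A, so A = 1.
Conserve atomic number: 1 + 4 = 4 + Z, so Z = 1.
A = 1 and Z = 1 is hydrogen-1 — a proton.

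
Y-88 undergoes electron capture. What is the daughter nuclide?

Electron capture: mass number changes by +0, atomic number by -1.
A: 88 = 88; Z: 39 − 1 = 38.
Z = 38 is strontium, so the daughter is Sr-88.

Sr-88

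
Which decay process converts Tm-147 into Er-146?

ΔA = 146 − 147 = -1; ΔZ = 68 − 69 = -1.
A drops by 1 and Z drops by 1 — a proton was emitted.

proton emission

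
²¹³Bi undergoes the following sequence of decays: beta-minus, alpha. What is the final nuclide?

Pb-209

Start: (A, Z) = (213, 83).
After β⁻: (213, 84).
After α: (209, 82).
Z = 82 is lead.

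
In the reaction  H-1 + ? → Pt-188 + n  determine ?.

Ir-188

Conserve mass number: 1 + A = 188 + 1, so A = 188.
Conserve atomic number: 1 + Z = 78 + 0, so Z = 77.
Z = 77 is iridium, so the species is Ir-188.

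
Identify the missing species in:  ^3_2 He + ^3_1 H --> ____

Conserve mass number: 3 + 3 = A, so A = 6.
Conserve atomic number: 2 + 1 = Z, so Z = 3.
Z = 3 is lithium, so the species is ^6_3 Li.

Li-6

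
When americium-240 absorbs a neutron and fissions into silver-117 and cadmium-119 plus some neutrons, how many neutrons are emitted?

5

Conserve mass number: 241 = 117 + 119 + k, so k = 241 − 236 = 5.
Check atomic number: 95 = 47 + 48 + 0 = 95. ✓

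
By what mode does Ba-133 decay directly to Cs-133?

ΔA = 133 − 133 = 0; ΔZ = 55 − 56 = -1.
A is unchanged and Z drops by 1 — a proton has become a neutron (β⁺ emission or electron capture).

beta-plus decay or electron capture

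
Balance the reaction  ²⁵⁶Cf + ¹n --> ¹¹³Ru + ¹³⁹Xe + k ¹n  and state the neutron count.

5

Conserve mass number: 257 = 113 + 139 + k, so k = 257 − 252 = 5.
Check atomic number: 98 = 44 + 54 + 0 = 98. ✓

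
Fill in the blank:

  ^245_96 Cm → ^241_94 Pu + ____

Conserve mass number: 245 = 241 + A, so A = 4.
Conserve atomic number: 96 = 94 + Z, so Z = 2.
A = 4 and Z = 2 is ^4_2 He — an alpha particle.

alpha particle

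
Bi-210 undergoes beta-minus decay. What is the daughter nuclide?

Po-210

Beta-minus decay: mass number changes by +0, atomic number by +1.
A: 210 = 210; Z: 83 + 1 = 84.
Z = 84 is polonium, so the daughter is Po-210.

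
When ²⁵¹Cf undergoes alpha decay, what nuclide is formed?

Cm-247

Alpha decay: mass number changes by -4, atomic number by -2.
A: 251 − 4 = 247; Z: 98 − 2 = 96.
Z = 96 is curium, so the daughter is ²⁴⁷Cm.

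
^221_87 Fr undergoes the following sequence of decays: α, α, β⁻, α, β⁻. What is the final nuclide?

Bi-209

Start: (A, Z) = (221, 87).
After α: (217, 85).
After α: (213, 83).
After β⁻: (213, 84).
After α: (209, 82).
After β⁻: (209, 83).
Z = 83 is bismuth.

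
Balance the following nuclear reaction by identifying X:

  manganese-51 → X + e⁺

Cr-51

Conserve mass number: 51 = A + 0, so A = 51.
Conserve atomic number: 25 = Z + 1, so Z = 24.
Z = 24 is chromium, so the species is chromium-51.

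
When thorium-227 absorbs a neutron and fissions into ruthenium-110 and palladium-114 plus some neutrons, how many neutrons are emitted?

4

Conserve mass number: 228 = 110 + 114 + k, so k = 228 − 224 = 4.
Check atomic number: 90 = 44 + 46 + 0 = 90. ✓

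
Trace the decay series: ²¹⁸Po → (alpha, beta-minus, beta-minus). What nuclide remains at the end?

Po-214

Start: (A, Z) = (218, 84).
After α: (214, 82).
After β⁻: (214, 83).
After β⁻: (214, 84).
Z = 84 is polonium.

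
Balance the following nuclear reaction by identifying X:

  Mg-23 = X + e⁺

Conserve mass number: 23 = A + 0, so A = 23.
Conserve atomic number: 12 = Z + 1, so Z = 11.
Z = 11 is sodium, so the species is Na-23.

Na-23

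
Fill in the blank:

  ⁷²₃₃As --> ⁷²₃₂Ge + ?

Conserve mass number: 72 = 72 + A, so A = 0.
Conserve atomic number: 33 = 32 + Z, so Z = 1.
A = 0 and Z = 1 is ⁰₁e — a positron.

positron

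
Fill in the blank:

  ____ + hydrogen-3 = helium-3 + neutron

proton

Conserve mass number: A + 3 = 3 + 1, so A = 1.
Conserve atomic number: Z + 1 = 2 + 0, so Z = 1.
A = 1 and Z = 1 is hydrogen-1 — a proton.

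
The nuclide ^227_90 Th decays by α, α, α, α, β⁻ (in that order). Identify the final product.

Start: (A, Z) = (227, 90).
After α: (223, 88).
After α: (219, 86).
After α: (215, 84).
After α: (211, 82).
After β⁻: (211, 83).
Z = 83 is bismuth.

Bi-211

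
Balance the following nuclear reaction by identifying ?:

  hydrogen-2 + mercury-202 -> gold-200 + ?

alpha particle

Conserve mass number: 2 + 202 = 200 + A, so A = 4.
Conserve atomic number: 1 + 80 = 79 + Z, so Z = 2.
A = 4 and Z = 2 is helium-4 — an alpha particle.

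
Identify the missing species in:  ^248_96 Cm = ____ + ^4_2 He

Pu-244

Conserve mass number: 248 = A + 4, so A = 244.
Conserve atomic number: 96 = Z + 2, so Z = 94.
Z = 94 is plutonium, so the species is ^244_94 Pu.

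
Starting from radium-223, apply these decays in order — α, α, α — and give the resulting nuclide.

Start: (A, Z) = (223, 88).
After α: (219, 86).
After α: (215, 84).
After α: (211, 82).
Z = 82 is lead.

Pb-211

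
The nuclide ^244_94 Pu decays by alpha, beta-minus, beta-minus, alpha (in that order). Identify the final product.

U-236

Start: (A, Z) = (244, 94).
After α: (240, 92).
After β⁻: (240, 93).
After β⁻: (240, 94).
After α: (236, 92).
Z = 92 is uranium.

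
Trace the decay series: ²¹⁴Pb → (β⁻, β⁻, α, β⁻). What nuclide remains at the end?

Bi-210

Start: (A, Z) = (214, 82).
After β⁻: (214, 83).
After β⁻: (214, 84).
After α: (210, 82).
After β⁻: (210, 83).
Z = 83 is bismuth.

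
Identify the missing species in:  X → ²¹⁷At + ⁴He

Conserve mass number: A = 217 + 4, so A = 221.
Conserve atomic number: Z = 85 + 2, so Z = 87.
Z = 87 is francium, so the species is ²²¹Fr.

Fr-221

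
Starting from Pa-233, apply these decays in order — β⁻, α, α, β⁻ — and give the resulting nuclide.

Start: (A, Z) = (233, 91).
After β⁻: (233, 92).
After α: (229, 90).
After α: (225, 88).
After β⁻: (225, 89).
Z = 89 is actinium.

Ac-225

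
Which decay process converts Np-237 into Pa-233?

ΔA = 233 − 237 = -4; ΔZ = 91 − 93 = -2.
A drops by 4 and Z drops by 2 — the signature of alpha emission.

alpha decay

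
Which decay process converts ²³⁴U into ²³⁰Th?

ΔA = 230 − 234 = -4; ΔZ = 90 − 92 = -2.
A drops by 4 and Z drops by 2 — the signature of alpha emission.

alpha decay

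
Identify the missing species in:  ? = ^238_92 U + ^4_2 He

Pu-242

Conserve mass number: A = 238 + 4, so A = 242.
Conserve atomic number: Z = 92 + 2, so Z = 94.
Z = 94 is plutonium, so the species is ^242_94 Pu.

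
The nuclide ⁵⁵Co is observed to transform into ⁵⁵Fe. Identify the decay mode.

ΔA = 55 − 55 = 0; ΔZ = 26 − 27 = -1.
A is unchanged and Z drops by 1 — a proton has become a neutron (β⁺ emission or electron capture).

beta-plus decay or electron capture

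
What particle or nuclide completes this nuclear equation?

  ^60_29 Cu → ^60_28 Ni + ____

positron

Conserve mass number: 60 = 60 + A, so A = 0.
Conserve atomic number: 29 = 28 + Z, so Z = 1.
A = 0 and Z = 1 is ^0_1 e — a positron.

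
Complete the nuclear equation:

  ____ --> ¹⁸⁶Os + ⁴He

Conserve mass number: A = 186 + 4, so A = 190.
Conserve atomic number: Z = 76 + 2, so Z = 78.
Z = 78 is platinum, so the species is ¹⁹⁰Pt.

Pt-190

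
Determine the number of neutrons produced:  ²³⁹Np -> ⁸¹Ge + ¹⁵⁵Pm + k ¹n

Conserve mass number: 239 = 81 + 155 + k, so k = 239 − 236 = 3.
Check atomic number: 93 = 32 + 61 + 0 = 93. ✓

3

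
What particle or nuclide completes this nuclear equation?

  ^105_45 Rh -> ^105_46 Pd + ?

Conserve mass number: 105 = 105 + A, so A = 0.
Conserve atomic number: 45 = 46 + Z, so Z = -1.
A = 0 and Z = -1 is ^0_-1 e — a beta-minus particle.

beta-minus particle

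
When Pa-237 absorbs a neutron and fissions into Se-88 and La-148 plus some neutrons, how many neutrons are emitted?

2

Conserve mass number: 238 = 88 + 148 + k, so k = 238 − 236 = 2.
Check atomic number: 91 = 34 + 57 + 0 = 91. ✓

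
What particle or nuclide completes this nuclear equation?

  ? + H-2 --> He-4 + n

triton

Conserve mass number: A + 2 = 4 + 1, so A = 3.
Conserve atomic number: Z + 1 = 2 + 0, so Z = 1.
A = 3 and Z = 1 is H-3 — a triton.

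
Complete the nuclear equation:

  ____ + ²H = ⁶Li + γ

alpha particle

Conserve mass number: A + 2 = 6 + 0, so A = 4.
Conserve atomic number: Z + 1 = 3 + 0, so Z = 2.
A = 4 and Z = 2 is ⁴He — an alpha particle.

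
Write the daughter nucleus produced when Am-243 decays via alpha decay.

Alpha decay: mass number changes by -4, atomic number by -2.
A: 243 − 4 = 239; Z: 95 − 2 = 93.
Z = 93 is neptunium, so the daughter is Np-239.

Np-239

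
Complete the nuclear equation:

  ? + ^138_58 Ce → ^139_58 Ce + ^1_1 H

deuteron

Conserve mass number: A + 138 = 139 + 1, so A = 2.
Conserve atomic number: Z + 58 = 58 + 1, so Z = 1.
A = 2 and Z = 1 is ^2_1 H — a deuteron.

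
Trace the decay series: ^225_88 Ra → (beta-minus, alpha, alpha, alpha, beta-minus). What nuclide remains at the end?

Po-213

Start: (A, Z) = (225, 88).
After β⁻: (225, 89).
After α: (221, 87).
After α: (217, 85).
After α: (213, 83).
After β⁻: (213, 84).
Z = 84 is polonium.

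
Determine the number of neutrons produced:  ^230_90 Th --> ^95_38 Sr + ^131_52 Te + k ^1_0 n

Conserve mass number: 230 = 95 + 131 + k, so k = 230 − 226 = 4.
Check atomic number: 90 = 38 + 52 + 0 = 90. ✓

4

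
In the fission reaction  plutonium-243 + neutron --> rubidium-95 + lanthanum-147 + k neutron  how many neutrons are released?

2

Conserve mass number: 244 = 95 + 147 + k, so k = 244 − 242 = 2.
Check atomic number: 94 = 37 + 57 + 0 = 94. ✓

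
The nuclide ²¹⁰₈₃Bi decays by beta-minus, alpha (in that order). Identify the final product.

Pb-206

Start: (A, Z) = (210, 83).
After β⁻: (210, 84).
After α: (206, 82).
Z = 82 is lead.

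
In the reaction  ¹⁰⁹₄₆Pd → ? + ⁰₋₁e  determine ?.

Conserve mass number: 109 = A + 0, so A = 109.
Conserve atomic number: 46 = Z − 1, so Z = 47.
Z = 47 is silver, so the species is ¹⁰⁹₄₇Ag.

Ag-109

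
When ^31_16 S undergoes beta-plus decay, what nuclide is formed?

P-31

Beta-plus decay: mass number changes by +0, atomic number by -1.
A: 31 = 31; Z: 16 − 1 = 15.
Z = 15 is phosphorus, so the daughter is ^31_15 P.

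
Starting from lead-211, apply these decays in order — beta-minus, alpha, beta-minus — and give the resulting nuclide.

Pb-207

Start: (A, Z) = (211, 82).
After β⁻: (211, 83).
After α: (207, 81).
After β⁻: (207, 82).
Z = 82 is lead.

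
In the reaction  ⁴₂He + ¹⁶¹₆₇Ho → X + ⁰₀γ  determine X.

Conserve mass number: 4 + 161 = A + 0, so A = 165.
Conserve atomic number: 2 + 67 = Z + 0, so Z = 69.
Z = 69 is thulium, so the species is ¹⁶⁵₆₉Tm.

Tm-165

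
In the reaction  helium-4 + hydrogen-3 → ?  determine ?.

Li-7

Conserve mass number: 4 + 3 = A, so A = 7.
Conserve atomic number: 2 + 1 = Z, so Z = 3.
Z = 3 is lithium, so the species is lithium-7.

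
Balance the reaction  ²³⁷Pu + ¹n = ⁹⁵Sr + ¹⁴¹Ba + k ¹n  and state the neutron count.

Conserve mass number: 238 = 95 + 141 + k, so k = 238 − 236 = 2.
Check atomic number: 94 = 38 + 56 + 0 = 94. ✓

2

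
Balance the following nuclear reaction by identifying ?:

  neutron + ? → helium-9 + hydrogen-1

Conserve mass number: 1 + A = 9 + 1, so A = 9.
Conserve atomic number: 0 + Z = 2 + 1, so Z = 3.
Z = 3 is lithium, so the species is lithium-9.

Li-9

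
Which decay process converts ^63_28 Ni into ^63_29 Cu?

beta-minus decay

ΔA = 63 − 63 = 0; ΔZ = 29 − 28 = +1.
A is unchanged and Z rises by 1 — a neutron has become a proton (β⁻ decay).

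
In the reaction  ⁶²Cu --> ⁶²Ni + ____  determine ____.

Conserve mass number: 62 = 62 + A, so A = 0.
Conserve atomic number: 29 = 28 + Z, so Z = 1.
A = 0 and Z = 1 is e⁺ — a positron.

positron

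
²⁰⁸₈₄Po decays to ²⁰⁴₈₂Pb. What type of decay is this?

alpha decay

ΔA = 204 − 208 = -4; ΔZ = 82 − 84 = -2.
A drops by 4 and Z drops by 2 — the signature of alpha emission.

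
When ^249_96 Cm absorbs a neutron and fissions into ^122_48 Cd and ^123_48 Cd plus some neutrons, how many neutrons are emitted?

5

Conserve mass number: 250 = 122 + 123 + k, so k = 250 − 245 = 5.
Check atomic number: 96 = 48 + 48 + 0 = 96. ✓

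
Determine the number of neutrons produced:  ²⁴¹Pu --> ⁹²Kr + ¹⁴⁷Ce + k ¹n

2

Conserve mass number: 241 = 92 + 147 + k, so k = 241 − 239 = 2.
Check atomic number: 94 = 36 + 58 + 0 = 94. ✓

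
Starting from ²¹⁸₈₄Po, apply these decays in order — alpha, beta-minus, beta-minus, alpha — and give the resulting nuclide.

Pb-210

Start: (A, Z) = (218, 84).
After α: (214, 82).
After β⁻: (214, 83).
After β⁻: (214, 84).
After α: (210, 82).
Z = 82 is lead.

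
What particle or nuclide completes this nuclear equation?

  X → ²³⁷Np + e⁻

Conserve mass number: A = 237 + 0, so A = 237.
Conserve atomic number: Z = 93 − 1, so Z = 92.
Z = 92 is uranium, so the species is ²³⁷U.

U-237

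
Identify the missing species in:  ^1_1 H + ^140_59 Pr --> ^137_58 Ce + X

Conserve mass number: 1 + 140 = 137 + A, so A = 4.
Conserve atomic number: 1 + 59 = 58 + Z, so Z = 2.
A = 4 and Z = 2 is ^4_2 He — an alpha particle.

alpha particle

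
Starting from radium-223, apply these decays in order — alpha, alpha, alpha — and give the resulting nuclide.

Start: (A, Z) = (223, 88).
After α: (219, 86).
After α: (215, 84).
After α: (211, 82).
Z = 82 is lead.

Pb-211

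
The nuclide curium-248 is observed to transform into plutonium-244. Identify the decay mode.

alpha decay

ΔA = 244 − 248 = -4; ΔZ = 94 − 96 = -2.
A drops by 4 and Z drops by 2 — the signature of alpha emission.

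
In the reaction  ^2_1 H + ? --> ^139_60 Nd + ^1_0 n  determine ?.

Pr-138

Conserve mass number: 2 + A = 139 + 1, so A = 138.
Conserve atomic number: 1 + Z = 60 + 0, so Z = 59.
Z = 59 is praseodymium, so the species is ^138_59 Pr.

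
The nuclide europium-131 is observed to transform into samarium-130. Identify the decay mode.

ΔA = 130 − 131 = -1; ΔZ = 62 − 63 = -1.
A drops by 1 and Z drops by 1 — a proton was emitted.

proton emission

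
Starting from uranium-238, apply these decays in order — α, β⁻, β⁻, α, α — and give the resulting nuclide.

Start: (A, Z) = (238, 92).
After α: (234, 90).
After β⁻: (234, 91).
After β⁻: (234, 92).
After α: (230, 90).
After α: (226, 88).
Z = 88 is radium.

Ra-226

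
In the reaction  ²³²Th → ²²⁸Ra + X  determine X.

alpha particle

Conserve mass number: 232 = 228 + A, so A = 4.
Conserve atomic number: 90 = 88 + Z, so Z = 2.
A = 4 and Z = 2 is ⁴He — an alpha particle.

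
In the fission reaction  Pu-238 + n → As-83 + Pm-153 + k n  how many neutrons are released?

Conserve mass number: 239 = 83 + 153 + k, so k = 239 − 236 = 3.
Check atomic number: 94 = 33 + 61 + 0 = 94. ✓

3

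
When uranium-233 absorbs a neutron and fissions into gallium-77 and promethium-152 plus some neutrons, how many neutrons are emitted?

Conserve mass number: 234 = 77 + 152 + k, so k = 234 − 229 = 5.
Check atomic number: 92 = 31 + 61 + 0 = 92. ✓

5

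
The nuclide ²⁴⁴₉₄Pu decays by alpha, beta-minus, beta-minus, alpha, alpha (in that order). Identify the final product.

Th-232

Start: (A, Z) = (244, 94).
After α: (240, 92).
After β⁻: (240, 93).
After β⁻: (240, 94).
After α: (236, 92).
After α: (232, 90).
Z = 90 is thorium.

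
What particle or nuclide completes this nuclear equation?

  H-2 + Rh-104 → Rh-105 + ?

Conserve mass number: 2 + 104 = 105 + A, so A = 1.
Conserve atomic number: 1 + 45 = 45 + Z, so Z = 1.
A = 1 and Z = 1 is H-1 — a proton.

proton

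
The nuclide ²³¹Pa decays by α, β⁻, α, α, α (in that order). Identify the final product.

Po-215

Start: (A, Z) = (231, 91).
After α: (227, 89).
After β⁻: (227, 90).
After α: (223, 88).
After α: (219, 86).
After α: (215, 84).
Z = 84 is polonium.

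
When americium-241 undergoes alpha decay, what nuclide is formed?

Np-237

Alpha decay: mass number changes by -4, atomic number by -2.
A: 241 − 4 = 237; Z: 95 − 2 = 93.
Z = 93 is neptunium, so the daughter is neptunium-237.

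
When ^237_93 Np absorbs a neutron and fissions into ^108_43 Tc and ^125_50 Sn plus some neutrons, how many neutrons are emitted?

5

Conserve mass number: 238 = 108 + 125 + k, so k = 238 − 233 = 5.
Check atomic number: 93 = 43 + 50 + 0 = 93. ✓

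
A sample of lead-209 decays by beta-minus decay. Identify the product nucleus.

Bi-209

Beta-minus decay: mass number changes by +0, atomic number by +1.
A: 209 = 209; Z: 82 + 1 = 83.
Z = 83 is bismuth, so the daughter is bismuth-209.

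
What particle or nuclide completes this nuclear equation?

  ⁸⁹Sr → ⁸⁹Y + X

Conserve mass number: 89 = 89 + A, so A = 0.
Conserve atomic number: 38 = 39 + Z, so Z = -1.
A = 0 and Z = -1 is e⁻ — a beta-minus particle.

beta-minus particle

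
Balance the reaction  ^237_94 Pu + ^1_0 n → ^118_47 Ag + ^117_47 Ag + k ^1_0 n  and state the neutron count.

3

Conserve mass number: 238 = 118 + 117 + k, so k = 238 − 235 = 3.
Check atomic number: 94 = 47 + 47 + 0 = 94. ✓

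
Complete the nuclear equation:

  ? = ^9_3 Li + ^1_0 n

Conserve mass number: A = 9 + 1, so A = 10.
Conserve atomic number: Z = 3 + 0, so Z = 3.
Z = 3 is lithium, so the species is ^10_3 Li.

Li-10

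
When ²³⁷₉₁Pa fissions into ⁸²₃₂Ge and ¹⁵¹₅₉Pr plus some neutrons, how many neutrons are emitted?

4

Conserve mass number: 237 = 82 + 151 + k, so k = 237 − 233 = 4.
Check atomic number: 91 = 32 + 59 + 0 = 91. ✓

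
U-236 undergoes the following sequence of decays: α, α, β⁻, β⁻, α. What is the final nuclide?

Start: (A, Z) = (236, 92).
After α: (232, 90).
After α: (228, 88).
After β⁻: (228, 89).
After β⁻: (228, 90).
After α: (224, 88).
Z = 88 is radium.

Ra-224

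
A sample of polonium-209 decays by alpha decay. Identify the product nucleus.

Alpha decay: mass number changes by -4, atomic number by -2.
A: 209 − 4 = 205; Z: 84 − 2 = 82.
Z = 82 is lead, so the daughter is lead-205.

Pb-205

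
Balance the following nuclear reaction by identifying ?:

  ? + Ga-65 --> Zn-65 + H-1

neutron

Conserve mass number: A + 65 = 65 + 1, so A = 1.
Conserve atomic number: Z + 31 = 30 + 1, so Z = 0.
A = 1 and Z = 0 is n — a neutron.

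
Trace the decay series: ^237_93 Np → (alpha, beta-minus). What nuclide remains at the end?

U-233

Start: (A, Z) = (237, 93).
After α: (233, 91).
After β⁻: (233, 92).
Z = 92 is uranium.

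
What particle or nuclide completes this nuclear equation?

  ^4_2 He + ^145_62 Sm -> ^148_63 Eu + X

Conserve mass number: 4 + 145 = 148 + A, so A = 1.
Conserve atomic number: 2 + 62 = 63 + Z, so Z = 1.
A = 1 and Z = 1 is ^1_1 H — a proton.

proton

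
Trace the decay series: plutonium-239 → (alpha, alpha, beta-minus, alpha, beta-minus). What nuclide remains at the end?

Start: (A, Z) = (239, 94).
After α: (235, 92).
After α: (231, 90).
After β⁻: (231, 91).
After α: (227, 89).
After β⁻: (227, 90).
Z = 90 is thorium.

Th-227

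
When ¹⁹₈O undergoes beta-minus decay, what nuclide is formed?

Beta-minus decay: mass number changes by +0, atomic number by +1.
A: 19 = 19; Z: 8 + 1 = 9.
Z = 9 is fluorine, so the daughter is ¹⁹₉F.

F-19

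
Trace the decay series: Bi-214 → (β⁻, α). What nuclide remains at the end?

Start: (A, Z) = (214, 83).
After β⁻: (214, 84).
After α: (210, 82).
Z = 82 is lead.

Pb-210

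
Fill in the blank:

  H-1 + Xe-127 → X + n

Conserve mass number: 1 + 127 = A + 1, so A = 127.
Conserve atomic number: 1 + 54 = Z + 0, so Z = 55.
Z = 55 is caesium, so the species is Cs-127.

Cs-127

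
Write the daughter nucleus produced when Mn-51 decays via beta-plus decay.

Cr-51

Beta-plus decay: mass number changes by +0, atomic number by -1.
A: 51 = 51; Z: 25 − 1 = 24.
Z = 24 is chromium, so the daughter is Cr-51.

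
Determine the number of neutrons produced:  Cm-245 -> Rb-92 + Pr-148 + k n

Conserve mass number: 245 = 92 + 148 + k, so k = 245 − 240 = 5.
Check atomic number: 96 = 37 + 59 + 0 = 96. ✓

5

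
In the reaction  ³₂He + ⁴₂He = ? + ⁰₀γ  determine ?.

Conserve mass number: 3 + 4 = A + 0, so A = 7.
Conserve atomic number: 2 + 2 = Z + 0, so Z = 4.
Z = 4 is beryllium, so the species is ⁷₄Be.

Be-7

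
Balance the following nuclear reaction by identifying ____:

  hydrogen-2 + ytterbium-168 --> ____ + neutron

Conserve mass number: 2 + 168 = A + 1, so A = 169.
Conserve atomic number: 1 + 70 = Z + 0, so Z = 71.
Z = 71 is lutetium, so the species is lutetium-169.

Lu-169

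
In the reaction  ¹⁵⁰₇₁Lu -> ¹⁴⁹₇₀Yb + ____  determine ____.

proton

Conserve mass number: 150 = 149 + A, so A = 1.
Conserve atomic number: 71 = 70 + Z, so Z = 1.
A = 1 and Z = 1 is ¹₁H — a proton.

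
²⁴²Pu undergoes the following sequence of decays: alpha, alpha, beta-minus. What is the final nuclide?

Pa-234

Start: (A, Z) = (242, 94).
After α: (238, 92).
After α: (234, 90).
After β⁻: (234, 91).
Z = 91 is protactinium.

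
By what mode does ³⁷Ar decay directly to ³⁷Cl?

ΔA = 37 − 37 = 0; ΔZ = 17 − 18 = -1.
A is unchanged and Z drops by 1 — a proton has become a neutron (β⁺ emission or electron capture).

beta-plus decay or electron capture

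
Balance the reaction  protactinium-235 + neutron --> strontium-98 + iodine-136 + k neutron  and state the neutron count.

2

Conserve mass number: 236 = 98 + 136 + k, so k = 236 − 234 = 2.
Check atomic number: 91 = 38 + 53 + 0 = 91. ✓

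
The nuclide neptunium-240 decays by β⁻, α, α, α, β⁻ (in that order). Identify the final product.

Ac-228

Start: (A, Z) = (240, 93).
After β⁻: (240, 94).
After α: (236, 92).
After α: (232, 90).
After α: (228, 88).
After β⁻: (228, 89).
Z = 89 is actinium.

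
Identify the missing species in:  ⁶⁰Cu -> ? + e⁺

Conserve mass number: 60 = A + 0, so A = 60.
Conserve atomic number: 29 = Z + 1, so Z = 28.
Z = 28 is nickel, so the species is ⁶⁰Ni.

Ni-60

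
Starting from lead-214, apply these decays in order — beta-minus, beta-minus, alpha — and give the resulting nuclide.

Start: (A, Z) = (214, 82).
After β⁻: (214, 83).
After β⁻: (214, 84).
After α: (210, 82).
Z = 82 is lead.

Pb-210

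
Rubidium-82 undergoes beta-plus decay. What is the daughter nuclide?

Kr-82

Beta-plus decay: mass number changes by +0, atomic number by -1.
A: 82 = 82; Z: 37 − 1 = 36.
Z = 36 is krypton, so the daughter is krypton-82.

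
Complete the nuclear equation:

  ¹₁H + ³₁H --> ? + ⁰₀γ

He-4

Conserve mass number: 1 + 3 = A + 0, so A = 4.
Conserve atomic number: 1 + 1 = Z + 0, so Z = 2.
A = 4 and Z = 2 is ⁴₂He — an alpha particle.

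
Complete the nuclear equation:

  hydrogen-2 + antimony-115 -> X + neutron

Te-116

Conserve mass number: 2 + 115 = A + 1, so A = 116.
Conserve atomic number: 1 + 51 = Z + 0, so Z = 52.
Z = 52 is tellurium, so the species is tellurium-116.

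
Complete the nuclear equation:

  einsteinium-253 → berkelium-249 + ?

Conserve mass number: 253 = 249 + A, so A = 4.
Conserve atomic number: 99 = 97 + Z, so Z = 2.
A = 4 and Z = 2 is helium-4 — an alpha particle.

alpha particle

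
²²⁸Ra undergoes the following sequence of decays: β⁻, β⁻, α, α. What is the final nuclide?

Start: (A, Z) = (228, 88).
After β⁻: (228, 89).
After β⁻: (228, 90).
After α: (224, 88).
After α: (220, 86).
Z = 86 is radon.

Rn-220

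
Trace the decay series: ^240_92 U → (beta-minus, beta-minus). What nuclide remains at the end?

Pu-240

Start: (A, Z) = (240, 92).
After β⁻: (240, 93).
After β⁻: (240, 94).
Z = 94 is plutonium.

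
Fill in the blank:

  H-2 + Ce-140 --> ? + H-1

Ce-141

Conserve mass number: 2 + 140 = A + 1, so A = 141.
Conserve atomic number: 1 + 58 = Z + 1, so Z = 58.
Z = 58 is cerium, so the species is Ce-141.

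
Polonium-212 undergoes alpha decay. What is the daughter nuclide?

Alpha decay: mass number changes by -4, atomic number by -2.
A: 212 − 4 = 208; Z: 84 − 2 = 82.
Z = 82 is lead, so the daughter is lead-208.

Pb-208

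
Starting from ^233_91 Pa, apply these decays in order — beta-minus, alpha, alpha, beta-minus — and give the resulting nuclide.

Ac-225

Start: (A, Z) = (233, 91).
After β⁻: (233, 92).
After α: (229, 90).
After α: (225, 88).
After β⁻: (225, 89).
Z = 89 is actinium.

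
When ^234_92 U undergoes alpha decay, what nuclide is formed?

Th-230

Alpha decay: mass number changes by -4, atomic number by -2.
A: 234 − 4 = 230; Z: 92 − 2 = 90.
Z = 90 is thorium, so the daughter is ^230_90 Th.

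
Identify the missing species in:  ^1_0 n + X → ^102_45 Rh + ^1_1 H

Conserve mass number: 1 + A = 102 + 1, so A = 102.
Conserve atomic number: 0 + Z = 45 + 1, so Z = 46.
Z = 46 is palladium, so the species is ^102_46 Pd.

Pd-102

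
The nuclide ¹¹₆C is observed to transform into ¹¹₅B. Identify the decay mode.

ΔA = 11 − 11 = 0; ΔZ = 5 − 6 = -1.
A is unchanged and Z drops by 1 — a proton has become a neutron (β⁺ emission or electron capture).

beta-plus decay or electron capture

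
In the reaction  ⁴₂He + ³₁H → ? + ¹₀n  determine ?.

Li-6

Conserve mass number: 4 + 3 = A + 1, so A = 6.
Conserve atomic number: 2 + 1 = Z + 0, so Z = 3.
Z = 3 is lithium, so the species is ⁶₃Li.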